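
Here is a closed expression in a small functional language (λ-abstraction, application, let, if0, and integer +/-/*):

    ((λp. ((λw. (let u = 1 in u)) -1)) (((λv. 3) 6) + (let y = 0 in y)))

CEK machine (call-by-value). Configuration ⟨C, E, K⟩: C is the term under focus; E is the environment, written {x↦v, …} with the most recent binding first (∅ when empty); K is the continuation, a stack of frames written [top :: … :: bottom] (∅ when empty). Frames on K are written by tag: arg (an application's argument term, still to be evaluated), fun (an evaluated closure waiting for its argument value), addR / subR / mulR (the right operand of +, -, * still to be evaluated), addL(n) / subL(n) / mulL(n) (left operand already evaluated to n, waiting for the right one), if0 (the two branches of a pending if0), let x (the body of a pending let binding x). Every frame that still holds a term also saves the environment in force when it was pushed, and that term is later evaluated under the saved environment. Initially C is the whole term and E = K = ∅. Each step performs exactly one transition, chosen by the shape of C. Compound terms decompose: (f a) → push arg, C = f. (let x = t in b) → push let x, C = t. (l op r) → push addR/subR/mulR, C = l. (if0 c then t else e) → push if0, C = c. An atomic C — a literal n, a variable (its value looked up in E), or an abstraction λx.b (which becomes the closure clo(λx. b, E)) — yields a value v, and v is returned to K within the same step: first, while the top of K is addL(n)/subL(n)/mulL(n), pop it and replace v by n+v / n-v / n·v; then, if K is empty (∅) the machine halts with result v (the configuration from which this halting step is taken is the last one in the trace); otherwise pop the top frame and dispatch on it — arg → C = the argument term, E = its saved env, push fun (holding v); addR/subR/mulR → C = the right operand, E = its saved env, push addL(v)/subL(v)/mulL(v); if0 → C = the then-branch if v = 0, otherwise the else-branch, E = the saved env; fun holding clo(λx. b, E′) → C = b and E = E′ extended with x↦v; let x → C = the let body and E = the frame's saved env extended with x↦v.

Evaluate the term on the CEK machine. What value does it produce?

Answer: 1

Machine steps:
0. <C=((λp. ((λw. (let u = 1 in u)) -1)) (((λv. 3) 6) + (let y = 0 in y))), E=∅, K=∅>
1. <C=(λp. ((λw. (let u = 1 in u)) -1)), E=∅, K=[arg]>
2. <C=(((λv. 3) 6) + (let y = 0 in y)), E=∅, K=[fun]>
3. <C=((λv. 3) 6), E=∅, K=[addR :: fun]>
4. <C=(λv. 3), E=∅, K=[arg :: addR :: fun]>
5. <C=6, E=∅, K=[fun :: addR :: fun]>
6. <C=3, E={v↦6}, K=[addR :: fun]>
7. <C=(let y = 0 in y), E=∅, K=[addL(3) :: fun]>
8. <C=0, E=∅, K=[let y :: addL(3) :: fun]>
9. <C=y, E={y↦0}, K=[addL(3) :: fun]>
10. <C=((λw. (let u = 1 in u)) -1), E={p↦3}, K=∅>
11. <C=(λw. (let u = 1 in u)), E={p↦3}, K=[arg]>
12. <C=-1, E={p↦3}, K=[fun]>
13. <C=(let u = 1 in u), E={w↦-1, p↦3}, K=∅>
14. <C=1, E={w↦-1, p↦3}, K=[let u]>
15. <C=u, E={u↦1, w↦-1, p↦3}, K=∅>
→ final value 1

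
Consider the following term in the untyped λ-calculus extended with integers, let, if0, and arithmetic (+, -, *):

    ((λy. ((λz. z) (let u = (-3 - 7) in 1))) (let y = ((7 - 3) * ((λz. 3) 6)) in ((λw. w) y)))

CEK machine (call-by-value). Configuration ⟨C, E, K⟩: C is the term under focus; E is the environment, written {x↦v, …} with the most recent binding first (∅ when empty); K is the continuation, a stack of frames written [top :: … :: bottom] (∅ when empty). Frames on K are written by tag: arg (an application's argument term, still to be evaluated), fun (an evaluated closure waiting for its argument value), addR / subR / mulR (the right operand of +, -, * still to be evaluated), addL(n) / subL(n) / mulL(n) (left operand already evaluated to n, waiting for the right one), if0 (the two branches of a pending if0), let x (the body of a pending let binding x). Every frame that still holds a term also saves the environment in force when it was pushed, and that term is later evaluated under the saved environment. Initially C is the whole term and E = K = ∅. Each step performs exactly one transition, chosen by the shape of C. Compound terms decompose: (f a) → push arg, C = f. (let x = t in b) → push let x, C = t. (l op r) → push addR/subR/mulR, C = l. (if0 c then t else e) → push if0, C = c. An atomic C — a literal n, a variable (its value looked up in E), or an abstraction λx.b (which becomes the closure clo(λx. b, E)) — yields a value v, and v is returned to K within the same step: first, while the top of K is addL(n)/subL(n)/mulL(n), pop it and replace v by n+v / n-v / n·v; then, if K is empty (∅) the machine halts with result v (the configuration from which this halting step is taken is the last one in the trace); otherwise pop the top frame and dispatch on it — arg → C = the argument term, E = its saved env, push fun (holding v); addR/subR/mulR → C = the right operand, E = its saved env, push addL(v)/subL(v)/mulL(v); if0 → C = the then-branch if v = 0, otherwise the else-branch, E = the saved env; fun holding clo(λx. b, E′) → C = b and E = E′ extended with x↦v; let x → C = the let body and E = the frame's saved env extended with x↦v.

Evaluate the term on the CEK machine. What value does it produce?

Answer: 1

Execution trace:
step 0: [C=((λy. ((λz. z) (let u = (-3 - 7) in 1))) (let y = ((7 - 3) * ((λz. 3) 6)) in ((λw. w) y))) | E=∅ | K=∅]
step 1: [C=(λy. ((λz. z) (let u = (-3 - 7) in 1))) | E=∅ | K=[arg]]
step 2: [C=(let y = ((7 - 3) * ((λz. 3) 6)) in ((λw. w) y)) | E=∅ | K=[fun]]
step 3: [C=((7 - 3) * ((λz. 3) 6)) | E=∅ | K=[let y :: fun]]
step 4: [C=(7 - 3) | E=∅ | K=[mulR :: let y :: fun]]
step 5: [C=7 | E=∅ | K=[subR :: mulR :: let y :: fun]]
step 6: [C=3 | E=∅ | K=[subL(7) :: mulR :: let y :: fun]]
step 7: [C=((λz. 3) 6) | E=∅ | K=[mulL(4) :: let y :: fun]]
step 8: [C=(λz. 3) | E=∅ | K=[arg :: mulL(4) :: let y :: fun]]
step 9: [C=6 | E=∅ | K=[fun :: mulL(4) :: let y :: fun]]
step 10: [C=3 | E={z↦6} | K=[mulL(4) :: let y :: fun]]
step 11: [C=((λw. w) y) | E={y↦12} | K=[fun]]
step 12: [C=(λw. w) | E={y↦12} | K=[arg :: fun]]
step 13: [C=y | E={y↦12} | K=[fun :: fun]]
step 14: [C=w | E={w↦12, y↦12} | K=[fun]]
step 15: [C=((λz. z) (let u = (-3 - 7) in 1)) | E={y↦12} | K=∅]
step 16: [C=(λz. z) | E={y↦12} | K=[arg]]
step 17: [C=(let u = (-3 - 7) in 1) | E={y↦12} | K=[fun]]
step 18: [C=(-3 - 7) | E={y↦12} | K=[let u :: fun]]
step 19: [C=-3 | E={y↦12} | K=[subR :: let u :: fun]]
step 20: [C=7 | E={y↦12} | K=[subL(-3) :: let u :: fun]]
step 21: [C=1 | E={u↦-10, y↦12} | K=[fun]]
step 22: [C=z | E={z↦1, y↦12} | K=∅]
→ final value 1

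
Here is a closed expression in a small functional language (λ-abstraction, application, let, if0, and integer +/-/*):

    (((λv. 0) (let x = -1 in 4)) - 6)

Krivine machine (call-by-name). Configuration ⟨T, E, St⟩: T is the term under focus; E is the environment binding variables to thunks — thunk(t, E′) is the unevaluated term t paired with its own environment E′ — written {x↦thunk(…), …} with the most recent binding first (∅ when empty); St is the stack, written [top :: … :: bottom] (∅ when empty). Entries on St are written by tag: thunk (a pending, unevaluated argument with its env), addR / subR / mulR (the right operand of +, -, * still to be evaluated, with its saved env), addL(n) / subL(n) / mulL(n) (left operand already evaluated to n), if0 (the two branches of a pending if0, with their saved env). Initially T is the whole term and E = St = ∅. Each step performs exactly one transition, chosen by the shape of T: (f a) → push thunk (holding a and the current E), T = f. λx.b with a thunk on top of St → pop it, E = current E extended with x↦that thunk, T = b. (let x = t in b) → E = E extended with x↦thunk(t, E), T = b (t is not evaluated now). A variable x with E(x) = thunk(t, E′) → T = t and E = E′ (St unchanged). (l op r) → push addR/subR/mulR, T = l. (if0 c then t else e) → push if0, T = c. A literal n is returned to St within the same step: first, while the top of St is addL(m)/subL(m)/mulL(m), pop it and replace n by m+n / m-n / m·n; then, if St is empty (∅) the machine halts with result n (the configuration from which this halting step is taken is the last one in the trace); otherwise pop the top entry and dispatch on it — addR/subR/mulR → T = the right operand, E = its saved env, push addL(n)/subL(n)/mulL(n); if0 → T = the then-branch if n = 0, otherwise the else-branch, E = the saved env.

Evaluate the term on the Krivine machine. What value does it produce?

t=0: [T=(((λv. 0) (let x = -1 in 4)) - 6) | E=∅ | St=∅]
t=1: [T=((λv. 0) (let x = -1 in 4)) | E=∅ | St=[subR]]
t=2: [T=(λv. 0) | E=∅ | St=[thunk :: subR]]
t=3: [T=0 | E={v↦thunk((let x = -1 in 4), ∅)} | St=[subR]]
t=4: [T=6 | E=∅ | St=[subL(0)]]
→ final value -6

Answer: -6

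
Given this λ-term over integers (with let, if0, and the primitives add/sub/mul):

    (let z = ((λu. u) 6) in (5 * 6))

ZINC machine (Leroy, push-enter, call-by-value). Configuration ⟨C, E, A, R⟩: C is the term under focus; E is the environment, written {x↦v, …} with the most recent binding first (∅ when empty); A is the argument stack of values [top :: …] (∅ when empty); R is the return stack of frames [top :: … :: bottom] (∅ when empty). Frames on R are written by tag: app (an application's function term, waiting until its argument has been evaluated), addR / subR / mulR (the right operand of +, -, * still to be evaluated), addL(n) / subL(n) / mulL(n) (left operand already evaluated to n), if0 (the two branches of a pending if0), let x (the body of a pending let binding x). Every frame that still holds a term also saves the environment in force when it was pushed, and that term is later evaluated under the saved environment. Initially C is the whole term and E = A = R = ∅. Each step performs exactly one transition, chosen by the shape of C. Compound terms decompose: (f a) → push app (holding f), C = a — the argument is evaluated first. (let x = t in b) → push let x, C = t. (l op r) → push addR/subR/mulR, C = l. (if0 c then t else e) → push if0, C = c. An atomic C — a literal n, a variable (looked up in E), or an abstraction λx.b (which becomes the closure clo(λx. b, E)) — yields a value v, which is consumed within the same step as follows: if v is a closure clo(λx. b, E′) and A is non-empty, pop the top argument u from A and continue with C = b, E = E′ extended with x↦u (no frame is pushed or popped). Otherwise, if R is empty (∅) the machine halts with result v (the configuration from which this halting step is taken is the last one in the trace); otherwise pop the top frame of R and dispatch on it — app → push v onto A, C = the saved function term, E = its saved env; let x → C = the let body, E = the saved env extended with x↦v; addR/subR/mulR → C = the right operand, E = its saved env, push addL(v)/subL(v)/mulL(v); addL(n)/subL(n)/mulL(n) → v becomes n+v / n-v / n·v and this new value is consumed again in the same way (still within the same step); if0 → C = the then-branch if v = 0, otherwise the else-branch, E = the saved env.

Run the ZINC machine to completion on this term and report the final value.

Answer: 30

Execution trace:
t=0: <C=(let z = ((λu. u) 6) in (5 * 6)), E=∅, A=∅, R=∅>
t=1: <C=((λu. u) 6), E=∅, A=∅, R=[let z]>
t=2: <C=6, E=∅, A=∅, R=[app :: let z]>
t=3: <C=(λu. u), E=∅, A=[6], R=[let z]>
t=4: <C=u, E={u↦6}, A=∅, R=[let z]>
t=5: <C=(5 * 6), E={z↦6}, A=∅, R=∅>
t=6: <C=5, E={z↦6}, A=∅, R=[mulR]>
t=7: <C=6, E={z↦6}, A=∅, R=[mulL(5)]>
→ final value 30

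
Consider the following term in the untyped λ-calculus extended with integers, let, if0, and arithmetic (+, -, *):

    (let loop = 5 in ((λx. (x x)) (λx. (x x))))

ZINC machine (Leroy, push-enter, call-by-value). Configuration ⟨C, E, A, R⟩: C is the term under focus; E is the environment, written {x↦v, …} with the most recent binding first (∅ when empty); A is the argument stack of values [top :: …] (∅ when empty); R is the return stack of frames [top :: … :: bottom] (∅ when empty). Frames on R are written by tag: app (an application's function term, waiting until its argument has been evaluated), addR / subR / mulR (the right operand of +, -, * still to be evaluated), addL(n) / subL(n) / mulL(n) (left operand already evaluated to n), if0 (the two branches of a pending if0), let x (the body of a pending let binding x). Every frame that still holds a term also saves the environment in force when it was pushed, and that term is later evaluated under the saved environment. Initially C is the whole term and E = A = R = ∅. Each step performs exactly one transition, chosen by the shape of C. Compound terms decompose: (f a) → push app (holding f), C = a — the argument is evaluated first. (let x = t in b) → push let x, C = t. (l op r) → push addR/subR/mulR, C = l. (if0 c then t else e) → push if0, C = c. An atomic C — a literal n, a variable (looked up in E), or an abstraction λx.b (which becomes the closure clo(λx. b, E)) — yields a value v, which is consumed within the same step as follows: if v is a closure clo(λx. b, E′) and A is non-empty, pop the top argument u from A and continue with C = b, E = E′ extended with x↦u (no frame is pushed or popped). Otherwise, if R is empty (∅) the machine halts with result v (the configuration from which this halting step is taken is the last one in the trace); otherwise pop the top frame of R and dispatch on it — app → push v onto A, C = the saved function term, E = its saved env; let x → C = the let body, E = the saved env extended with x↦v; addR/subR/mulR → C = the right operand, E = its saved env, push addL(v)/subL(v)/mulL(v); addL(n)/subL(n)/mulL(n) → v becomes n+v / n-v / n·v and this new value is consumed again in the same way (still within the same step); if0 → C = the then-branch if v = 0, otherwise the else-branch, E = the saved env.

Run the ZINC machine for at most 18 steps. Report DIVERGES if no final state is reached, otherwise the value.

Answer: DIVERGES (no final state within 18 steps)

Execution trace:
0. ⟨C=(let loop = 5 in ((λx. (x x)) (λx. (x x)))); E=∅; A=∅; R=∅⟩
1. ⟨C=5; E=∅; A=∅; R=[let loop]⟩
2. ⟨C=((λx. (x x)) (λx. (x x))); E={loop↦5}; A=∅; R=∅⟩
3. ⟨C=(λx. (x x)); E={loop↦5}; A=∅; R=[app]⟩
4. ⟨C=(λx. (x x)); E={loop↦5}; A=[clo(λx. (x x), {loop↦5})]; R=∅⟩
5. ⟨C=(x x); E={x↦clo(λx. (x x), {loop↦5}), loop↦5}; A=∅; R=∅⟩
6. ⟨C=x; E={x↦clo(λx. (x x), {loop↦5}), loop↦5}; A=∅; R=[app]⟩
7. ⟨C=x; E={x↦clo(λx. (x x), {loop↦5}), loop↦5}; A=[clo(λx. (x x), {loop↦5})]; R=∅⟩
… configuration repeats with period 3 (steps 5–7 recur indefinitely) …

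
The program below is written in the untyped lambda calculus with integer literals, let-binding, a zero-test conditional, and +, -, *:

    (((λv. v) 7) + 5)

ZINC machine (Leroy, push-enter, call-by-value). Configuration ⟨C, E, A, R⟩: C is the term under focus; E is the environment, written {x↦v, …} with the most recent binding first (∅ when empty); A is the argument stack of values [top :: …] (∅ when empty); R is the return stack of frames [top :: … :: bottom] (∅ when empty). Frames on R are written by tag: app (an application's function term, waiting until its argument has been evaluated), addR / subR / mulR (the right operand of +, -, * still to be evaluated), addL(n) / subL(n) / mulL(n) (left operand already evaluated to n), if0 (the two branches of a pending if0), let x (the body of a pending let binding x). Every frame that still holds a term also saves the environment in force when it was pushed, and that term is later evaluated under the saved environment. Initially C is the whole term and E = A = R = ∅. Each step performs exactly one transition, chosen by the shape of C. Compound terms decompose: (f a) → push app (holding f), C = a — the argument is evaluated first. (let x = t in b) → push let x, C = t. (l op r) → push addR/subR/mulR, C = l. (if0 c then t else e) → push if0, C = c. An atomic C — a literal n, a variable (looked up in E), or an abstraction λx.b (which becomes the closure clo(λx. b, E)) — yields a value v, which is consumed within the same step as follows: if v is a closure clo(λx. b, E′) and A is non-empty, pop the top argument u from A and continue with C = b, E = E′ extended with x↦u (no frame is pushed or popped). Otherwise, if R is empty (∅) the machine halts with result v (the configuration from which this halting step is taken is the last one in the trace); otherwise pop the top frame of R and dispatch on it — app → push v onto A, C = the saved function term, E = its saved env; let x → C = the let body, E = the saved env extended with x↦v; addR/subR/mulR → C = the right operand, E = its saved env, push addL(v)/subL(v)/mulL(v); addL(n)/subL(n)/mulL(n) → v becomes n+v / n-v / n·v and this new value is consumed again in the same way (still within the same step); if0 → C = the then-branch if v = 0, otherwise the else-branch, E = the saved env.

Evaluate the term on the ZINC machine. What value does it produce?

Answer: 12

Derivation:
0. <C=(((λv. v) 7) + 5), E=∅, A=∅, R=∅>
1. <C=((λv. v) 7), E=∅, A=∅, R=[addR]>
2. <C=7, E=∅, A=∅, R=[app :: addR]>
3. <C=(λv. v), E=∅, A=[7], R=[addR]>
4. <C=v, E={v↦7}, A=∅, R=[addR]>
5. <C=5, E=∅, A=∅, R=[addL(7)]>
→ final value 12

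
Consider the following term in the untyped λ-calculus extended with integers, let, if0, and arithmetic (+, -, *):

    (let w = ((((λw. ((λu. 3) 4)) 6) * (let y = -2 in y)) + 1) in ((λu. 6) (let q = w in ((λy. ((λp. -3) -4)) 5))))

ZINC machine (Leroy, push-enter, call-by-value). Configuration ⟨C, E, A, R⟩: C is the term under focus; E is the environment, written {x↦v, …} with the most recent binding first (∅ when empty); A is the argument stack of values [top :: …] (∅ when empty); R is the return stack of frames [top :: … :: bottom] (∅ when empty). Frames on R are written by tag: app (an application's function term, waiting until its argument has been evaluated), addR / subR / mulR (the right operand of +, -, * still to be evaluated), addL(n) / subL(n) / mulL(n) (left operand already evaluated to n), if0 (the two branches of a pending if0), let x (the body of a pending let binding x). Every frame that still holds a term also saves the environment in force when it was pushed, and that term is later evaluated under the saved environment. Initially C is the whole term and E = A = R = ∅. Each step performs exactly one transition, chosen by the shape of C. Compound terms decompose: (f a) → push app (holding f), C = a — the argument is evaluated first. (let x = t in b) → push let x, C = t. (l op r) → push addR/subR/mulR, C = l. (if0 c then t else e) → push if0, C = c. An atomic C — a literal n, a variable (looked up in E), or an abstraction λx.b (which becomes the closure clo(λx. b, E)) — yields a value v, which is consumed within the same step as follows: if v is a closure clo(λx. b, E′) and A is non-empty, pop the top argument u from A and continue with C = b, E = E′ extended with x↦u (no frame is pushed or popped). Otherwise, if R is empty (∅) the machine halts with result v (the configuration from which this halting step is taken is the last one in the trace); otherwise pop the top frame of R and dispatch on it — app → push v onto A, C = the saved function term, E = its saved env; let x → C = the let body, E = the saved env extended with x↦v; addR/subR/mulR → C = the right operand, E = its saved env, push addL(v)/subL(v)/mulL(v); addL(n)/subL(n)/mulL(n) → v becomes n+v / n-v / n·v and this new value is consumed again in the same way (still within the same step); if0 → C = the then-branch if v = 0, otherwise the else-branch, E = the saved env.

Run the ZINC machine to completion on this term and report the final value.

Answer: 6

Machine steps:
0. [C=(let w = ((((λw. ((λu. 3) 4)) 6) * (let y = -2 in y)) + 1) in ((λu. 6) (let q = w in ((λy. ((λp. -3) -4)) 5)))) | E=∅ | A=∅ | R=∅]
1. [C=((((λw. ((λu. 3) 4)) 6) * (let y = -2 in y)) + 1) | E=∅ | A=∅ | R=[let w]]
2. [C=(((λw. ((λu. 3) 4)) 6) * (let y = -2 in y)) | E=∅ | A=∅ | R=[addR :: let w]]
3. [C=((λw. ((λu. 3) 4)) 6) | E=∅ | A=∅ | R=[mulR :: addR :: let w]]
4. [C=6 | E=∅ | A=∅ | R=[app :: mulR :: addR :: let w]]
5. [C=(λw. ((λu. 3) 4)) | E=∅ | A=[6] | R=[mulR :: addR :: let w]]
6. [C=((λu. 3) 4) | E={w↦6} | A=∅ | R=[mulR :: addR :: let w]]
7. [C=4 | E={w↦6} | A=∅ | R=[app :: mulR :: addR :: let w]]
8. [C=(λu. 3) | E={w↦6} | A=[4] | R=[mulR :: addR :: let w]]
9. [C=3 | E={u↦4, w↦6} | A=∅ | R=[mulR :: addR :: let w]]
10. [C=(let y = -2 in y) | E=∅ | A=∅ | R=[mulL(3) :: addR :: let w]]
11. [C=-2 | E=∅ | A=∅ | R=[let y :: mulL(3) :: addR :: let w]]
12. [C=y | E={y↦-2} | A=∅ | R=[mulL(3) :: addR :: let w]]
13. [C=1 | E=∅ | A=∅ | R=[addL(-6) :: let w]]
14. [C=((λu. 6) (let q = w in ((λy. ((λp. -3) -4)) 5))) | E={w↦-5} | A=∅ | R=∅]
15. [C=(let q = w in ((λy. ((λp. -3) -4)) 5)) | E={w↦-5} | A=∅ | R=[app]]
16. [C=w | E={w↦-5} | A=∅ | R=[let q :: app]]
17. [C=((λy. ((λp. -3) -4)) 5) | E={q↦-5, w↦-5} | A=∅ | R=[app]]
18. [C=5 | E={q↦-5, w↦-5} | A=∅ | R=[app :: app]]
19. [C=(λy. ((λp. -3) -4)) | E={q↦-5, w↦-5} | A=[5] | R=[app]]
20. [C=((λp. -3) -4) | E={y↦5, q↦-5, w↦-5} | A=∅ | R=[app]]
21. [C=-4 | E={y↦5, q↦-5, w↦-5} | A=∅ | R=[app :: app]]
22. [C=(λp. -3) | E={y↦5, q↦-5, w↦-5} | A=[-4] | R=[app]]
23. [C=-3 | E={p↦-4, y↦5, q↦-5, w↦-5} | A=∅ | R=[app]]
24. [C=(λu. 6) | E={w↦-5} | A=[-3] | R=∅]
25. [C=6 | E={u↦-3, w↦-5} | A=∅ | R=∅]
→ final value 6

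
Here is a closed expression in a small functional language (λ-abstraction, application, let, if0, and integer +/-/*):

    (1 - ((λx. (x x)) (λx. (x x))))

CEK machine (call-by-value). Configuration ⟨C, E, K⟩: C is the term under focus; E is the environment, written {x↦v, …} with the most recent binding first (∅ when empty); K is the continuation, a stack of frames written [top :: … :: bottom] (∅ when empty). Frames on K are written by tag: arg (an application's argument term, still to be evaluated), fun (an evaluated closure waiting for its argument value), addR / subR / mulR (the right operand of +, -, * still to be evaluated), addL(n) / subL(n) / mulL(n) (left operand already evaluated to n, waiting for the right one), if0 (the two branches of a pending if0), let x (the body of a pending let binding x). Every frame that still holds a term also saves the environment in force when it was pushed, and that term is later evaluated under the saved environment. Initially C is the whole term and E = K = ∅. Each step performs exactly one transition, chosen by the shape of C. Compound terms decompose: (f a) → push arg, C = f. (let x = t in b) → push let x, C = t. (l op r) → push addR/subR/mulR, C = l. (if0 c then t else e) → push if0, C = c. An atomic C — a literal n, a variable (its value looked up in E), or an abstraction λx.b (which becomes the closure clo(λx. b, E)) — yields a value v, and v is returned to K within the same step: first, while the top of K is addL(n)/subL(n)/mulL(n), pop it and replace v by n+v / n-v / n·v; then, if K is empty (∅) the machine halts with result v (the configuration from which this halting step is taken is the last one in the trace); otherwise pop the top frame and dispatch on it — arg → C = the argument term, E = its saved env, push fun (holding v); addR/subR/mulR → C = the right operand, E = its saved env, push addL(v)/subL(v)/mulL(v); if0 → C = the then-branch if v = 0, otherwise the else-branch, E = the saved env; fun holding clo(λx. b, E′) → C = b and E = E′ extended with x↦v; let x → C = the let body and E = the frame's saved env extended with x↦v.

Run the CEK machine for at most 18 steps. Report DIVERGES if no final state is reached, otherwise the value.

Answer: DIVERGES (no final state within 18 steps)

Machine steps:
step 0: [C=(1 - ((λx. (x x)) (λx. (x x)))) | E=∅ | K=∅]
step 1: [C=1 | E=∅ | K=[subR]]
step 2: [C=((λx. (x x)) (λx. (x x))) | E=∅ | K=[subL(1)]]
step 3: [C=(λx. (x x)) | E=∅ | K=[arg :: subL(1)]]
step 4: [C=(λx. (x x)) | E=∅ | K=[fun :: subL(1)]]
step 5: [C=(x x) | E={x↦clo(λx. (x x), ∅)} | K=[subL(1)]]
step 6: [C=x | E={x↦clo(λx. (x x), ∅)} | K=[arg :: subL(1)]]
step 7: [C=x | E={x↦clo(λx. (x x), ∅)} | K=[fun :: subL(1)]]
… configuration repeats with period 3 (steps 5–7 recur indefinitely) …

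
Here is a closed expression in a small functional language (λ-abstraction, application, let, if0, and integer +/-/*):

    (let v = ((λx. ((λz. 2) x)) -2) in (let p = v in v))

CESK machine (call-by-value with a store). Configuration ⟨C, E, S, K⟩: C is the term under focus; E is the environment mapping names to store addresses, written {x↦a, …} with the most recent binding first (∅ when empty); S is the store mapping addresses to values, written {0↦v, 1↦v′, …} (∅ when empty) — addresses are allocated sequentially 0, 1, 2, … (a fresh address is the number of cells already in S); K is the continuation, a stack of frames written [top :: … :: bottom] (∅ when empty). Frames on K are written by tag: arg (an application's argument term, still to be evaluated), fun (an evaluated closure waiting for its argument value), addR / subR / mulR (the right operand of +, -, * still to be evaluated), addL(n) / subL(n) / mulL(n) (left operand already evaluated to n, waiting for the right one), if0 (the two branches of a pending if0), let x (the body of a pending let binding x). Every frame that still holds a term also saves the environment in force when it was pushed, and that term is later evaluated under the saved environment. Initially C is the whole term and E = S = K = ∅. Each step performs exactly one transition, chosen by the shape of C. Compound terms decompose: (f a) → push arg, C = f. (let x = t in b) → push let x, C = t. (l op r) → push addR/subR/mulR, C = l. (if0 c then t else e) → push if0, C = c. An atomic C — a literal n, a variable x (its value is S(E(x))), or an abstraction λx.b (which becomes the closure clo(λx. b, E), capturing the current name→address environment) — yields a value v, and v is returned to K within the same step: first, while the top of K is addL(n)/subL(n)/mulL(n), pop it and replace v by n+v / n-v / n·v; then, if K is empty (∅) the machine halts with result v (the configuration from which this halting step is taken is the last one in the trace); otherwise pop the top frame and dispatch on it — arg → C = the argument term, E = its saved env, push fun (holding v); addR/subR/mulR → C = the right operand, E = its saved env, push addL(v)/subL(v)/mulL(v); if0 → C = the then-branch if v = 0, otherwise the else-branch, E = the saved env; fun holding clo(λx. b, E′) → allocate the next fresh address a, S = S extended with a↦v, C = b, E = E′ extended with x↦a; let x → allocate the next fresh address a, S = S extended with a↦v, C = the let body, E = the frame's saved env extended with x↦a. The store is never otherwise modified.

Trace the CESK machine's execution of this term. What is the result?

step 0: <C=(let v = ((λx. ((λz. 2) x)) -2) in (let p = v in v)), E=∅, S=∅, K=∅>
step 1: <C=((λx. ((λz. 2) x)) -2), E=∅, S=∅, K=[let v]>
step 2: <C=(λx. ((λz. 2) x)), E=∅, S=∅, K=[arg :: let v]>
step 3: <C=-2, E=∅, S=∅, K=[fun :: let v]>
step 4: <C=((λz. 2) x), E={x↦0}, S={0↦-2}, K=[let v]>
step 5: <C=(λz. 2), E={x↦0}, S={0↦-2}, K=[arg :: let v]>
step 6: <C=x, E={x↦0}, S={0↦-2}, K=[fun :: let v]>
step 7: <C=2, E={z↦1, x↦0}, S={0↦-2, 1↦-2}, K=[let v]>
step 8: <C=(let p = v in v), E={v↦2}, S={0↦-2, 1↦-2, 2↦2}, K=∅>
step 9: <C=v, E={v↦2}, S={0↦-2, 1↦-2, 2↦2}, K=[let p]>
step 10: <C=v, E={p↦3, v↦2}, S={0↦-2, 1↦-2, 2↦2, 3↦2}, K=∅>
→ final value 2

Answer: 2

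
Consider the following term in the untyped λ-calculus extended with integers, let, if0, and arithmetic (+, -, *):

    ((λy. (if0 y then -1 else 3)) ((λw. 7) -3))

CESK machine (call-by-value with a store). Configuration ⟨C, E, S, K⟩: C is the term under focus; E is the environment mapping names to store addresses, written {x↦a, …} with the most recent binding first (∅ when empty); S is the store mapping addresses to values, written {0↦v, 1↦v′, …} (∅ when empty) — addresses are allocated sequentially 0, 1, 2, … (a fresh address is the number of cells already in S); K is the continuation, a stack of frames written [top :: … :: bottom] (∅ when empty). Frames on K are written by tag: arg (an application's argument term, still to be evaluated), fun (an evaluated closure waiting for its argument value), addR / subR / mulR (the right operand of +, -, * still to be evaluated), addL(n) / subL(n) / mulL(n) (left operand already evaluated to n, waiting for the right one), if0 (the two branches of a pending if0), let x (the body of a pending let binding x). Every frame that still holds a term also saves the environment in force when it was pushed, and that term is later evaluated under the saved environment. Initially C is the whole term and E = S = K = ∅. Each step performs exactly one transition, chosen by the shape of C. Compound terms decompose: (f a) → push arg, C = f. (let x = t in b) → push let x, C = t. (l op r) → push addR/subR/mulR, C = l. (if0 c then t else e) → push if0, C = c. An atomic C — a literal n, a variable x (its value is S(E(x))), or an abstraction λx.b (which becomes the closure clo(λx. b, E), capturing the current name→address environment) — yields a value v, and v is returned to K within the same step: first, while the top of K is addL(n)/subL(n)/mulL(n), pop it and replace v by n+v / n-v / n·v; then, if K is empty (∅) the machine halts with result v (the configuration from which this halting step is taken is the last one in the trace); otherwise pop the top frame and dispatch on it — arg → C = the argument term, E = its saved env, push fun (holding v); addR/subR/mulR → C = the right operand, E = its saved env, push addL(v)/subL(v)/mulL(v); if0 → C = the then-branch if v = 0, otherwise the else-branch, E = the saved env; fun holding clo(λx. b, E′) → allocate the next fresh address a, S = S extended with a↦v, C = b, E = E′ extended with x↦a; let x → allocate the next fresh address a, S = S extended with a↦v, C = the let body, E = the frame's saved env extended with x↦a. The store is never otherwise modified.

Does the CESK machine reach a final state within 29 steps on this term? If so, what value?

Answer: 3

Machine steps:
[0] ⟨C=((λy. (if0 y then -1 else 3)) ((λw. 7) -3)); E=∅; S=∅; K=∅⟩
[1] ⟨C=(λy. (if0 y then -1 else 3)); E=∅; S=∅; K=[arg]⟩
[2] ⟨C=((λw. 7) -3); E=∅; S=∅; K=[fun]⟩
[3] ⟨C=(λw. 7); E=∅; S=∅; K=[arg :: fun]⟩
[4] ⟨C=-3; E=∅; S=∅; K=[fun :: fun]⟩
[5] ⟨C=7; E={w↦0}; S={0↦-3}; K=[fun]⟩
[6] ⟨C=(if0 y then -1 else 3); E={y↦1}; S={0↦-3, 1↦7}; K=∅⟩
[7] ⟨C=y; E={y↦1}; S={0↦-3, 1↦7}; K=[if0]⟩
[8] ⟨C=3; E={y↦1}; S={0↦-3, 1↦7}; K=∅⟩
→ final value 3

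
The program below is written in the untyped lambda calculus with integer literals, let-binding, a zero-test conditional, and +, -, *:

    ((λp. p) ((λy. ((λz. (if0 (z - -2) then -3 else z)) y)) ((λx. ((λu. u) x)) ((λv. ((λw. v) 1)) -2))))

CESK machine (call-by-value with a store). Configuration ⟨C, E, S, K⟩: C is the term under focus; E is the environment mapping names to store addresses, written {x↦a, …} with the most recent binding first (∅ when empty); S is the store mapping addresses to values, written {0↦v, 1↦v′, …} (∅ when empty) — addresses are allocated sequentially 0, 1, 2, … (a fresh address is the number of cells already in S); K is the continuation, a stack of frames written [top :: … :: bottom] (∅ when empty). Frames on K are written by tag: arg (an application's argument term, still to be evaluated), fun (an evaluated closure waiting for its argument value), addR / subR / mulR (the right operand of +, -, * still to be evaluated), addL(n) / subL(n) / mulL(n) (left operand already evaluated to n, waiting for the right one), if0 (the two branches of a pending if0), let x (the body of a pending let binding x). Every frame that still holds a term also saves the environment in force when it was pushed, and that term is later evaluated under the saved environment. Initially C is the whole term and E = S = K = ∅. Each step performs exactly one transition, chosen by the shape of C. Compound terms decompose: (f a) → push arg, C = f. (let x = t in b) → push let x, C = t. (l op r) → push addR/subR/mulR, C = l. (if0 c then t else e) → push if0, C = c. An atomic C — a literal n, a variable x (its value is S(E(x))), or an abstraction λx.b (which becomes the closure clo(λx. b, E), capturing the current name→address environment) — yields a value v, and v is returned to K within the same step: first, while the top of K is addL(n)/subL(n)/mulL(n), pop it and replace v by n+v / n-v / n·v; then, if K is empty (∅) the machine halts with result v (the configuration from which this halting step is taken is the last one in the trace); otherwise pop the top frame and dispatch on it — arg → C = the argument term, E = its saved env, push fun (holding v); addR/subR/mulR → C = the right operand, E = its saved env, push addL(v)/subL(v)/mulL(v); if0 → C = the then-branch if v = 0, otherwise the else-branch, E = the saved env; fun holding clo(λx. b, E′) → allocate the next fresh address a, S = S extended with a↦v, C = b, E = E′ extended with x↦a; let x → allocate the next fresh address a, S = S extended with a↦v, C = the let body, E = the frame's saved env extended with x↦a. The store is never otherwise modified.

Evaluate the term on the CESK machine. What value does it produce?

step 0: ⟨C=((λp. p) ((λy. ((λz. (if0 (z - -2) then -3 else z)) y)) ((λx. ((λu. u) x)) ((λv. ((λw. v) 1)) -2)))); E=∅; S=∅; K=∅⟩
step 1: ⟨C=(λp. p); E=∅; S=∅; K=[arg]⟩
step 2: ⟨C=((λy. ((λz. (if0 (z - -2) then -3 else z)) y)) ((λx. ((λu. u) x)) ((λv. ((λw. v) 1)) -2))); E=∅; S=∅; K=[fun]⟩
step 3: ⟨C=(λy. ((λz. (if0 (z - -2) then -3 else z)) y)); E=∅; S=∅; K=[arg :: fun]⟩
step 4: ⟨C=((λx. ((λu. u) x)) ((λv. ((λw. v) 1)) -2)); E=∅; S=∅; K=[fun :: fun]⟩
step 5: ⟨C=(λx. ((λu. u) x)); E=∅; S=∅; K=[arg :: fun :: fun]⟩
step 6: ⟨C=((λv. ((λw. v) 1)) -2); E=∅; S=∅; K=[fun :: fun :: fun]⟩
step 7: ⟨C=(λv. ((λw. v) 1)); E=∅; S=∅; K=[arg :: fun :: fun :: fun]⟩
step 8: ⟨C=-2; E=∅; S=∅; K=[fun :: fun :: fun :: fun]⟩
step 9: ⟨C=((λw. v) 1); E={v↦0}; S={0↦-2}; K=[fun :: fun :: fun]⟩
step 10: ⟨C=(λw. v); E={v↦0}; S={0↦-2}; K=[arg :: fun :: fun :: fun]⟩
step 11: ⟨C=1; E={v↦0}; S={0↦-2}; K=[fun :: fun :: fun :: fun]⟩
step 12: ⟨C=v; E={w↦1, v↦0}; S={0↦-2, 1↦1}; K=[fun :: fun :: fun]⟩
step 13: ⟨C=((λu. u) x); E={x↦2}; S={0↦-2, 1↦1, 2↦-2}; K=[fun :: fun]⟩
step 14: ⟨C=(λu. u); E={x↦2}; S={0↦-2, 1↦1, 2↦-2}; K=[arg :: fun :: fun]⟩
step 15: ⟨C=x; E={x↦2}; S={0↦-2, 1↦1, 2↦-2}; K=[fun :: fun :: fun]⟩
step 16: ⟨C=u; E={u↦3, x↦2}; S={0↦-2, 1↦1, 2↦-2, 3↦-2}; K=[fun :: fun]⟩
step 17: ⟨C=((λz. (if0 (z - -2) then -3 else z)) y); E={y↦4}; S={0↦-2, 1↦1, 2↦-2, 3↦-2, 4↦-2}; K=[fun]⟩
step 18: ⟨C=(λz. (if0 (z - -2) then -3 else z)); E={y↦4}; S={0↦-2, 1↦1, 2↦-2, 3↦-2, 4↦-2}; K=[arg :: fun]⟩
step 19: ⟨C=y; E={y↦4}; S={0↦-2, 1↦1, 2↦-2, 3↦-2, 4↦-2}; K=[fun :: fun]⟩
step 20: ⟨C=(if0 (z - -2) then -3 else z); E={z↦5, y↦4}; S={0↦-2, 1↦1, 2↦-2, 3↦-2, 4↦-2, 5↦-2}; K=[fun]⟩
step 21: ⟨C=(z - -2); E={z↦5, y↦4}; S={0↦-2, 1↦1, 2↦-2, 3↦-2, 4↦-2, 5↦-2}; K=[if0 :: fun]⟩
step 22: ⟨C=z; E={z↦5, y↦4}; S={0↦-2, 1↦1, 2↦-2, 3↦-2, 4↦-2, 5↦-2}; K=[subR :: if0 :: fun]⟩
step 23: ⟨C=-2; E={z↦5, y↦4}; S={0↦-2, 1↦1, 2↦-2, 3↦-2, 4↦-2, 5↦-2}; K=[subL(-2) :: if0 :: fun]⟩
step 24: ⟨C=-3; E={z↦5, y↦4}; S={0↦-2, 1↦1, 2↦-2, 3↦-2, 4↦-2, 5↦-2}; K=[fun]⟩
step 25: ⟨C=p; E={p↦6}; S={0↦-2, 1↦1, 2↦-2, 3↦-2, 4↦-2, 5↦-2, 6↦-3}; K=∅⟩
→ final value -3

Answer: -3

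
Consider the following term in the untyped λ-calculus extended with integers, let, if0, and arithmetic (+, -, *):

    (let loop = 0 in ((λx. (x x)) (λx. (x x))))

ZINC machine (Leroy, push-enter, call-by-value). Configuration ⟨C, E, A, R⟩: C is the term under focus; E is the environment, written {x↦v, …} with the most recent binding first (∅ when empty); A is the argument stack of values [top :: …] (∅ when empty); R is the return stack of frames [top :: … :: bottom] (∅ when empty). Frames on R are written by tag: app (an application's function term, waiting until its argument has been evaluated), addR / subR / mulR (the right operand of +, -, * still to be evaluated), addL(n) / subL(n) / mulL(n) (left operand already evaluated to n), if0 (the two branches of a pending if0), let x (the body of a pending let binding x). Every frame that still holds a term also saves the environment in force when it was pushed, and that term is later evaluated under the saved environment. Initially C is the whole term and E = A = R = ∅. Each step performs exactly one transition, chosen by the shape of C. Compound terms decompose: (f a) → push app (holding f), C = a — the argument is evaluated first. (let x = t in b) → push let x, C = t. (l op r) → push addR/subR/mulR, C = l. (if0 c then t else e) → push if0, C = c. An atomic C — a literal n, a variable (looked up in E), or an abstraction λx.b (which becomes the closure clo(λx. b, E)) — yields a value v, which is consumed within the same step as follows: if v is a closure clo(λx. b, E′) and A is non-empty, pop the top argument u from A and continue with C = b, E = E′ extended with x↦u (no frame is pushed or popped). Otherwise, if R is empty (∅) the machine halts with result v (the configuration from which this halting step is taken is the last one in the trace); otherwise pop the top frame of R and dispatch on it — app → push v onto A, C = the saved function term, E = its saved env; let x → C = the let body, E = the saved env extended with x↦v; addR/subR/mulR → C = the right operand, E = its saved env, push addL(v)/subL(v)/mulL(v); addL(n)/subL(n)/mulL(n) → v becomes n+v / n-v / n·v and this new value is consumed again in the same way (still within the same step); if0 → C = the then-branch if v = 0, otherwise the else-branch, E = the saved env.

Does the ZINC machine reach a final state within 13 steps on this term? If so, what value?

step 0: <C=(let loop = 0 in ((λx. (x x)) (λx. (x x)))), E=∅, A=∅, R=∅>
step 1: <C=0, E=∅, A=∅, R=[let loop]>
step 2: <C=((λx. (x x)) (λx. (x x))), E={loop↦0}, A=∅, R=∅>
step 3: <C=(λx. (x x)), E={loop↦0}, A=∅, R=[app]>
step 4: <C=(λx. (x x)), E={loop↦0}, A=[clo(λx. (x x), {loop↦0})], R=∅>
step 5: <C=(x x), E={x↦clo(λx. (x x), {loop↦0}), loop↦0}, A=∅, R=∅>
step 6: <C=x, E={x↦clo(λx. (x x), {loop↦0}), loop↦0}, A=∅, R=[app]>
step 7: <C=x, E={x↦clo(λx. (x x), {loop↦0}), loop↦0}, A=[clo(λx. (x x), {loop↦0})], R=∅>
… configuration repeats with period 3 (steps 5–7 recur indefinitely) …

Answer: DIVERGES (no final state within 13 steps)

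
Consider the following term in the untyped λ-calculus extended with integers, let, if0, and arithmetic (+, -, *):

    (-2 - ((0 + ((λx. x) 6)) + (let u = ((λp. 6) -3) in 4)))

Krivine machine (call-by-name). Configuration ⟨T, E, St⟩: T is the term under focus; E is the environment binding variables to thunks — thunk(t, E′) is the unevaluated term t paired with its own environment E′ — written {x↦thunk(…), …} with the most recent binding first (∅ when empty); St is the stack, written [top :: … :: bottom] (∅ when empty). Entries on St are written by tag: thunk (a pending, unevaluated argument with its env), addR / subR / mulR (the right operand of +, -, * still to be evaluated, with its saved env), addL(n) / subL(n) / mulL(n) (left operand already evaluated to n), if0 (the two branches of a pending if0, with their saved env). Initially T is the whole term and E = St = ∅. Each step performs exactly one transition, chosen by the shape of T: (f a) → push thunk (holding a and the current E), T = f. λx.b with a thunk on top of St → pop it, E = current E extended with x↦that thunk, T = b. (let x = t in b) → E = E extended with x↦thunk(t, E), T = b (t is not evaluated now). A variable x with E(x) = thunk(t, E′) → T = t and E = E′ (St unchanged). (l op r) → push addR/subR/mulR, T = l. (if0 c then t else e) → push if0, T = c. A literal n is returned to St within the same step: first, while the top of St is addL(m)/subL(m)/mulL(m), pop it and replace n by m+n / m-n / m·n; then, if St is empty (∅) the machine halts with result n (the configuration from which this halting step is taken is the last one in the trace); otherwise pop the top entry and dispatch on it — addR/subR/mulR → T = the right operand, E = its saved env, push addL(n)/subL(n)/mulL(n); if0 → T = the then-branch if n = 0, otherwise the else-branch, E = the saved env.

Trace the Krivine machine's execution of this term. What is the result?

step 0: <T=(-2 - ((0 + ((λx. x) 6)) + (let u = ((λp. 6) -3) in 4))), E=∅, St=∅>
step 1: <T=-2, E=∅, St=[subR]>
step 2: <T=((0 + ((λx. x) 6)) + (let u = ((λp. 6) -3) in 4)), E=∅, St=[subL(-2)]>
step 3: <T=(0 + ((λx. x) 6)), E=∅, St=[addR :: subL(-2)]>
step 4: <T=0, E=∅, St=[addR :: addR :: subL(-2)]>
step 5: <T=((λx. x) 6), E=∅, St=[addL(0) :: addR :: subL(-2)]>
step 6: <T=(λx. x), E=∅, St=[thunk :: addL(0) :: addR :: subL(-2)]>
step 7: <T=x, E={x↦thunk(6, ∅)}, St=[addL(0) :: addR :: subL(-2)]>
step 8: <T=6, E=∅, St=[addL(0) :: addR :: subL(-2)]>
step 9: <T=(let u = ((λp. 6) -3) in 4), E=∅, St=[addL(6) :: subL(-2)]>
step 10: <T=4, E={u↦thunk(((λp. 6) -3), ∅)}, St=[addL(6) :: subL(-2)]>
→ final value -12

Answer: -12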